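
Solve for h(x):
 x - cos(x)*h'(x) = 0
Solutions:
 h(x) = C1 + Integral(x/cos(x), x)


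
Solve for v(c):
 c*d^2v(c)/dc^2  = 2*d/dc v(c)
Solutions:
 v(c) = C1 + C2*c^3


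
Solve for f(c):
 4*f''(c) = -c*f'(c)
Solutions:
 f(c) = C1 + C2*erf(sqrt(2)*c/4)


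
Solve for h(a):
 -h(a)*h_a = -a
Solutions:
 h(a) = -sqrt(C1 + a^2)
 h(a) = sqrt(C1 + a^2)


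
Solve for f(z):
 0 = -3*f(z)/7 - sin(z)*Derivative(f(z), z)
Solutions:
 f(z) = C1*(cos(z) + 1)^(3/14)/(cos(z) - 1)^(3/14)


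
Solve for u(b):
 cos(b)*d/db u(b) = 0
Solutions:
 u(b) = C1


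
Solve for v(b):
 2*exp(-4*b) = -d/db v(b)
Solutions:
 v(b) = C1 + exp(-4*b)/2


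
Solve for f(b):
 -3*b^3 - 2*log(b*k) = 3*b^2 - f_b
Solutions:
 f(b) = C1 + 3*b^4/4 + b^3 + 2*b*log(b*k) - 2*b


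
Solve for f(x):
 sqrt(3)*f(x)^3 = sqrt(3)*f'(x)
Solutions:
 f(x) = -sqrt(2)*sqrt(-1/(C1 + x))/2
 f(x) = sqrt(2)*sqrt(-1/(C1 + x))/2


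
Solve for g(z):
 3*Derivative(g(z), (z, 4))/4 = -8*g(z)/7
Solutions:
 g(z) = (C1*sin(42^(3/4)*z/21) + C2*cos(42^(3/4)*z/21))*exp(-42^(3/4)*z/21) + (C3*sin(42^(3/4)*z/21) + C4*cos(42^(3/4)*z/21))*exp(42^(3/4)*z/21)


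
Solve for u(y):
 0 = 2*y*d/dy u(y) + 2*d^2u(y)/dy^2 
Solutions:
 u(y) = C1 + C2*erf(sqrt(2)*y/2)


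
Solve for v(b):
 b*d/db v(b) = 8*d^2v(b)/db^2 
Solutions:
 v(b) = C1 + C2*erfi(b/4)


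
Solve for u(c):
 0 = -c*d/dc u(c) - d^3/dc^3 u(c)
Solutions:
 u(c) = C1 + Integral(C2*airyai(-c) + C3*airybi(-c), c)


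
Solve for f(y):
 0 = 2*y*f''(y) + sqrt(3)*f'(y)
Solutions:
 f(y) = C1 + C2*y^(1 - sqrt(3)/2)


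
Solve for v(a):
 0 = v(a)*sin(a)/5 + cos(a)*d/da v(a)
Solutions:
 v(a) = C1*cos(a)^(1/5)


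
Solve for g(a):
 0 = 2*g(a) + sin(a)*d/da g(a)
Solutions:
 g(a) = C1*(cos(a) + 1)/(cos(a) - 1)


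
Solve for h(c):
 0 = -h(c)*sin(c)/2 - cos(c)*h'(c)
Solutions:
 h(c) = C1*sqrt(cos(c))


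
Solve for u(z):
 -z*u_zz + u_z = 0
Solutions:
 u(z) = C1 + C2*z^2


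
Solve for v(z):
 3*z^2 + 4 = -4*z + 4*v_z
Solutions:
 v(z) = C1 + z^3/4 + z^2/2 + z


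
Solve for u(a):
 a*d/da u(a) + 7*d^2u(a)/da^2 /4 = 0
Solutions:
 u(a) = C1 + C2*erf(sqrt(14)*a/7)


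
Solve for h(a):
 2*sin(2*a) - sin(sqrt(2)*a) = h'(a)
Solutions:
 h(a) = C1 - cos(2*a) + sqrt(2)*cos(sqrt(2)*a)/2


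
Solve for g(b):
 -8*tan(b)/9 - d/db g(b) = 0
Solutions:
 g(b) = C1 + 8*log(cos(b))/9


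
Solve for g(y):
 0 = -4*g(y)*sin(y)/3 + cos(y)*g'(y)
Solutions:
 g(y) = C1/cos(y)^(4/3)


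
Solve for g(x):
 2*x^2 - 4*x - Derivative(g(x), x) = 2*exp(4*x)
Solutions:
 g(x) = C1 + 2*x^3/3 - 2*x^2 - exp(4*x)/2


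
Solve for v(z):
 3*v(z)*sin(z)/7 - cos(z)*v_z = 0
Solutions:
 v(z) = C1/cos(z)^(3/7)


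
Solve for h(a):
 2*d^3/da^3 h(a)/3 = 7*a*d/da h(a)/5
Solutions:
 h(a) = C1 + Integral(C2*airyai(10^(2/3)*21^(1/3)*a/10) + C3*airybi(10^(2/3)*21^(1/3)*a/10), a)


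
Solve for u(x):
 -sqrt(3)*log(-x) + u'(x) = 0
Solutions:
 u(x) = C1 + sqrt(3)*x*log(-x) - sqrt(3)*x


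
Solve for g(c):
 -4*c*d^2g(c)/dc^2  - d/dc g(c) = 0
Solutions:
 g(c) = C1 + C2*c^(3/4)


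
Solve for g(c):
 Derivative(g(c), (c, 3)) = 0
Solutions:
 g(c) = C1 + C2*c + C3*c^2


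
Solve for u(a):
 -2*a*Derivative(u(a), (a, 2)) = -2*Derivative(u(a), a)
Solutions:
 u(a) = C1 + C2*a^2


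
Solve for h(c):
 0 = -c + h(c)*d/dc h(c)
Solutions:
 h(c) = -sqrt(C1 + c^2)
 h(c) = sqrt(C1 + c^2)


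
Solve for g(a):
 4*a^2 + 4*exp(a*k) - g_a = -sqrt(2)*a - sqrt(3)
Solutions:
 g(a) = C1 + 4*a^3/3 + sqrt(2)*a^2/2 + sqrt(3)*a + 4*exp(a*k)/k


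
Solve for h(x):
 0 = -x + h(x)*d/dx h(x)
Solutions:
 h(x) = -sqrt(C1 + x^2)
 h(x) = sqrt(C1 + x^2)


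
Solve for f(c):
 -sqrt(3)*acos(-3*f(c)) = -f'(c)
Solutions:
 Integral(1/acos(-3*_y), (_y, f(c))) = C1 + sqrt(3)*c


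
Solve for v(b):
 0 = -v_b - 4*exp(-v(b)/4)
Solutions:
 v(b) = 4*log(C1 - b)


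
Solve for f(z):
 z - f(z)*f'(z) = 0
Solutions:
 f(z) = -sqrt(C1 + z^2)
 f(z) = sqrt(C1 + z^2)


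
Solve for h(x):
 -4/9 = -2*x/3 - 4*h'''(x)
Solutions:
 h(x) = C1 + C2*x + C3*x^2 - x^4/144 + x^3/54


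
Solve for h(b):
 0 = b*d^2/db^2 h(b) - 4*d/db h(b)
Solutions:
 h(b) = C1 + C2*b^5


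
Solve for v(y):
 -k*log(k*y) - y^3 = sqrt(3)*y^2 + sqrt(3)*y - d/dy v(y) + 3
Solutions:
 v(y) = C1 + k*y*log(k*y) + y^4/4 + sqrt(3)*y^3/3 + sqrt(3)*y^2/2 + y*(3 - k)


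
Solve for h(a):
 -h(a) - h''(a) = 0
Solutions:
 h(a) = C1*sin(a) + C2*cos(a)


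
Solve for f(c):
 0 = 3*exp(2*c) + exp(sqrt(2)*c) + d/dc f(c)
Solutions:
 f(c) = C1 - 3*exp(2*c)/2 - sqrt(2)*exp(sqrt(2)*c)/2


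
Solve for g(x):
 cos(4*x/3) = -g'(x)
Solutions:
 g(x) = C1 - 3*sin(4*x/3)/4


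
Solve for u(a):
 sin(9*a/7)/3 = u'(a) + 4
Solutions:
 u(a) = C1 - 4*a - 7*cos(9*a/7)/27


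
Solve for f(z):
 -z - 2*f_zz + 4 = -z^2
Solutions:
 f(z) = C1 + C2*z + z^4/24 - z^3/12 + z^2


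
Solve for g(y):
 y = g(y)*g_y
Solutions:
 g(y) = -sqrt(C1 + y^2)
 g(y) = sqrt(C1 + y^2)


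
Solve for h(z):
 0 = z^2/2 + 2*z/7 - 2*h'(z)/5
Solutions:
 h(z) = C1 + 5*z^3/12 + 5*z^2/14


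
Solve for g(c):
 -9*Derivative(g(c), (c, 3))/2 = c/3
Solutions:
 g(c) = C1 + C2*c + C3*c^2 - c^4/324


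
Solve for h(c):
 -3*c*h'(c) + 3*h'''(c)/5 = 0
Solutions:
 h(c) = C1 + Integral(C2*airyai(5^(1/3)*c) + C3*airybi(5^(1/3)*c), c)


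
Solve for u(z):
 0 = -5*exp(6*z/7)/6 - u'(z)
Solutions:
 u(z) = C1 - 35*exp(6*z/7)/36


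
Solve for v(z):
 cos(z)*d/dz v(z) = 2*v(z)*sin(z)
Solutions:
 v(z) = C1/cos(z)^2


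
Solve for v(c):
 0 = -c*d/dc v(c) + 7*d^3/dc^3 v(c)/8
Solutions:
 v(c) = C1 + Integral(C2*airyai(2*7^(2/3)*c/7) + C3*airybi(2*7^(2/3)*c/7), c)


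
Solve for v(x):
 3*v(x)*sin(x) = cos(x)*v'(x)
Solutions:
 v(x) = C1/cos(x)^3


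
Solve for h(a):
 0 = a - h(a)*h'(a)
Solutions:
 h(a) = -sqrt(C1 + a^2)
 h(a) = sqrt(C1 + a^2)


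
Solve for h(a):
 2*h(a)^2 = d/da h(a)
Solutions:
 h(a) = -1/(C1 + 2*a)


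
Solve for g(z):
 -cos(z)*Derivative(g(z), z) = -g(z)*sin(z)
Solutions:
 g(z) = C1/cos(z)


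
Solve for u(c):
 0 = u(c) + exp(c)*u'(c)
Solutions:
 u(c) = C1*exp(exp(-c))


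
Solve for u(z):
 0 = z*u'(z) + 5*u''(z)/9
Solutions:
 u(z) = C1 + C2*erf(3*sqrt(10)*z/10)


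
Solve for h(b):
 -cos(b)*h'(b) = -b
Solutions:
 h(b) = C1 + Integral(b/cos(b), b)


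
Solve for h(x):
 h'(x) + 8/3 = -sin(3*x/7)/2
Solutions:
 h(x) = C1 - 8*x/3 + 7*cos(3*x/7)/6


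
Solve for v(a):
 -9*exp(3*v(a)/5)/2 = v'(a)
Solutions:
 v(a) = 5*log(1/(C1 + 27*a))/3 + 5*log(10)/3
 v(a) = 5*log(10^(1/3)*(-3^(2/3) - 3*3^(1/6)*I)*(1/(C1 + 9*a))^(1/3)/6)
 v(a) = 5*log(10^(1/3)*(-3^(2/3) + 3*3^(1/6)*I)*(1/(C1 + 9*a))^(1/3)/6)


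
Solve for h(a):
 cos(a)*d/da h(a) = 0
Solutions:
 h(a) = C1


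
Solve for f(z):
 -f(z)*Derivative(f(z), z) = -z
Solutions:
 f(z) = -sqrt(C1 + z^2)
 f(z) = sqrt(C1 + z^2)


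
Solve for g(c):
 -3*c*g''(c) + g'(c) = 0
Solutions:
 g(c) = C1 + C2*c^(4/3)


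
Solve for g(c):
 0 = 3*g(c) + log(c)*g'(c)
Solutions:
 g(c) = C1*exp(-3*li(c))


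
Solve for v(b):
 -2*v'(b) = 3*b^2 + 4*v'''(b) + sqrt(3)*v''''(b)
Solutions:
 v(b) = C1 + C2*exp(b*(-8*sqrt(3) + 16/(sqrt(627) + 145*sqrt(3)/9)^(1/3) + 3*(sqrt(627) + 145*sqrt(3)/9)^(1/3))/18)*sin(sqrt(3)*b*(-3*(sqrt(627) + 145*sqrt(3)/9)^(1/3) + 16/(sqrt(627) + 145*sqrt(3)/9)^(1/3))/18) + C3*exp(b*(-8*sqrt(3) + 16/(sqrt(627) + 145*sqrt(3)/9)^(1/3) + 3*(sqrt(627) + 145*sqrt(3)/9)^(1/3))/18)*cos(sqrt(3)*b*(-3*(sqrt(627) + 145*sqrt(3)/9)^(1/3) + 16/(sqrt(627) + 145*sqrt(3)/9)^(1/3))/18) + C4*exp(-b*(16/(sqrt(627) + 145*sqrt(3)/9)^(1/3) + 4*sqrt(3) + 3*(sqrt(627) + 145*sqrt(3)/9)^(1/3))/9) - b^3/2 + 6*b


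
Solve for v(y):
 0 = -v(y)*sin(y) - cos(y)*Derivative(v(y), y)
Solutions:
 v(y) = C1*cos(y)


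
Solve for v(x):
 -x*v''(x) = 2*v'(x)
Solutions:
 v(x) = C1 + C2/x


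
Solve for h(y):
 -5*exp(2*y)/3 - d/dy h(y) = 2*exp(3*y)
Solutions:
 h(y) = C1 - 2*exp(3*y)/3 - 5*exp(2*y)/6


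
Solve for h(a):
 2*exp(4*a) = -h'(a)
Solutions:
 h(a) = C1 - exp(4*a)/2


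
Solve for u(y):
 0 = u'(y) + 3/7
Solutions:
 u(y) = C1 - 3*y/7


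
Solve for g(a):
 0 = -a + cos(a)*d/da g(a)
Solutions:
 g(a) = C1 + Integral(a/cos(a), a)


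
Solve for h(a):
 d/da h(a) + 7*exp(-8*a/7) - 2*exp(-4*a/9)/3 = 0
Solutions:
 h(a) = C1 + 49*exp(-8*a/7)/8 - 3*exp(-4*a/9)/2


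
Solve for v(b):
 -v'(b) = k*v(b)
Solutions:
 v(b) = C1*exp(-b*k)


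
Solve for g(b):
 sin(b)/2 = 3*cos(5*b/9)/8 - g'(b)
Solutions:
 g(b) = C1 + 27*sin(5*b/9)/40 + cos(b)/2


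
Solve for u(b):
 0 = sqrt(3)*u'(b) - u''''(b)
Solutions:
 u(b) = C1 + C4*exp(3^(1/6)*b) + (C2*sin(3^(2/3)*b/2) + C3*cos(3^(2/3)*b/2))*exp(-3^(1/6)*b/2)


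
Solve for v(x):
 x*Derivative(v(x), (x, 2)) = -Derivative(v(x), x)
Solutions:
 v(x) = C1 + C2*log(x)


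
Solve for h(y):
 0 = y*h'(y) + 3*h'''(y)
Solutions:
 h(y) = C1 + Integral(C2*airyai(-3^(2/3)*y/3) + C3*airybi(-3^(2/3)*y/3), y)


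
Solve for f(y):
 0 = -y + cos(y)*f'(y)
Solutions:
 f(y) = C1 + Integral(y/cos(y), y)


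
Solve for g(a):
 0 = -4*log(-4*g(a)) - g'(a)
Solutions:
 Integral(1/(log(-_y) + 2*log(2)), (_y, g(a)))/4 = C1 - a


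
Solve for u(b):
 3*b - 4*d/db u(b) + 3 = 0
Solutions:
 u(b) = C1 + 3*b^2/8 + 3*b/4


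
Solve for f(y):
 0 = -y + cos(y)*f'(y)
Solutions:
 f(y) = C1 + Integral(y/cos(y), y)


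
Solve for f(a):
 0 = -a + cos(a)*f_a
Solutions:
 f(a) = C1 + Integral(a/cos(a), a)


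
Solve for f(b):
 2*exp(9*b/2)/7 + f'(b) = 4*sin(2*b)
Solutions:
 f(b) = C1 - 4*exp(9*b/2)/63 - 2*cos(2*b)


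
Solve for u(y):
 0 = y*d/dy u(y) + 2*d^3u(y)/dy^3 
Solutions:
 u(y) = C1 + Integral(C2*airyai(-2^(2/3)*y/2) + C3*airybi(-2^(2/3)*y/2), y)


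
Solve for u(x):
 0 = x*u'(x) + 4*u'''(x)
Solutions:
 u(x) = C1 + Integral(C2*airyai(-2^(1/3)*x/2) + C3*airybi(-2^(1/3)*x/2), x)


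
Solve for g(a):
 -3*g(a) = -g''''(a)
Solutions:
 g(a) = C1*exp(-3^(1/4)*a) + C2*exp(3^(1/4)*a) + C3*sin(3^(1/4)*a) + C4*cos(3^(1/4)*a)


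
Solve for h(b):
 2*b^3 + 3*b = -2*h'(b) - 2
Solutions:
 h(b) = C1 - b^4/4 - 3*b^2/4 - b


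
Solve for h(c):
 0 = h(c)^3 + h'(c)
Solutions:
 h(c) = -sqrt(2)*sqrt(-1/(C1 - c))/2
 h(c) = sqrt(2)*sqrt(-1/(C1 - c))/2


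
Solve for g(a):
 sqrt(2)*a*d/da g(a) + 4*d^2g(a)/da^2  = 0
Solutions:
 g(a) = C1 + C2*erf(2^(3/4)*a/4)


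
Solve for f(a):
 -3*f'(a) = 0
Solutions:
 f(a) = C1


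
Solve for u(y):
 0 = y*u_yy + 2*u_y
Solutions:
 u(y) = C1 + C2/y


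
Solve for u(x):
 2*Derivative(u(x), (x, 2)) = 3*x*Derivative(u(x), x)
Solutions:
 u(x) = C1 + C2*erfi(sqrt(3)*x/2)


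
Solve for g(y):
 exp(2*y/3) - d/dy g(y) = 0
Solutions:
 g(y) = C1 + 3*exp(2*y/3)/2


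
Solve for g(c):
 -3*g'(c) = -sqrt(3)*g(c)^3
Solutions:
 g(c) = -sqrt(6)*sqrt(-1/(C1 + sqrt(3)*c))/2
 g(c) = sqrt(6)*sqrt(-1/(C1 + sqrt(3)*c))/2


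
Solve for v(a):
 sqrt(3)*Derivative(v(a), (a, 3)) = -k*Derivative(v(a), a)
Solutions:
 v(a) = C1 + C2*exp(-3^(3/4)*a*sqrt(-k)/3) + C3*exp(3^(3/4)*a*sqrt(-k)/3)


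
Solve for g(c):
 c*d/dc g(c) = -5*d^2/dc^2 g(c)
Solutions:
 g(c) = C1 + C2*erf(sqrt(10)*c/10)


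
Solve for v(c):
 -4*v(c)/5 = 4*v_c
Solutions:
 v(c) = C1*exp(-c/5)


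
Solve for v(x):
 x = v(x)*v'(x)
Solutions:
 v(x) = -sqrt(C1 + x^2)
 v(x) = sqrt(C1 + x^2)


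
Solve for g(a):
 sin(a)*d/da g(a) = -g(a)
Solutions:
 g(a) = C1*sqrt(cos(a) + 1)/sqrt(cos(a) - 1)


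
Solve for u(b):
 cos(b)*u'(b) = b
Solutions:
 u(b) = C1 + Integral(b/cos(b), b)


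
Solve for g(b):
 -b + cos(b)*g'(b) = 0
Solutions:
 g(b) = C1 + Integral(b/cos(b), b)


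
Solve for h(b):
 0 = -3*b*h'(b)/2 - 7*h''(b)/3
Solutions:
 h(b) = C1 + C2*erf(3*sqrt(7)*b/14)


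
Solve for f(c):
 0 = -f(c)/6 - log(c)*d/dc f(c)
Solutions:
 f(c) = C1*exp(-li(c)/6)


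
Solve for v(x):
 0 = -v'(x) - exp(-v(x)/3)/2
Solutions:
 v(x) = 3*log(C1 - x/6)


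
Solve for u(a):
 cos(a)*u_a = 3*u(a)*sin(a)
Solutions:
 u(a) = C1/cos(a)^3


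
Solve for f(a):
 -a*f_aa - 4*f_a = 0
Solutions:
 f(a) = C1 + C2/a^3


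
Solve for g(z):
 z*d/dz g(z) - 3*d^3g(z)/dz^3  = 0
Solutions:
 g(z) = C1 + Integral(C2*airyai(3^(2/3)*z/3) + C3*airybi(3^(2/3)*z/3), z)


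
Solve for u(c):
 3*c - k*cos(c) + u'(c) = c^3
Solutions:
 u(c) = C1 + c^4/4 - 3*c^2/2 + k*sin(c)


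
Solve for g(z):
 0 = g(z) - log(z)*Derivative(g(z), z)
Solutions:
 g(z) = C1*exp(li(z))


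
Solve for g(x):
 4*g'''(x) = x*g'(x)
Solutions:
 g(x) = C1 + Integral(C2*airyai(2^(1/3)*x/2) + C3*airybi(2^(1/3)*x/2), x)


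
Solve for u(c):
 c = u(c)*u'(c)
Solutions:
 u(c) = -sqrt(C1 + c^2)
 u(c) = sqrt(C1 + c^2)


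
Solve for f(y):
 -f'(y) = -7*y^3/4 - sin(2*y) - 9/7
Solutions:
 f(y) = C1 + 7*y^4/16 + 9*y/7 - cos(2*y)/2


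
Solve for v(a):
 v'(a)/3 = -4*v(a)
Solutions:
 v(a) = C1*exp(-12*a)


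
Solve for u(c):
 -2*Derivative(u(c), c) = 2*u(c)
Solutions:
 u(c) = C1*exp(-c)


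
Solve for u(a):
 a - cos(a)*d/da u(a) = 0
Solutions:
 u(a) = C1 + Integral(a/cos(a), a)


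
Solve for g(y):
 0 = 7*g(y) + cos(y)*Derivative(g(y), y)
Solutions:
 g(y) = C1*sqrt(sin(y) - 1)*(sin(y)^3 - 3*sin(y)^2 + 3*sin(y) - 1)/(sqrt(sin(y) + 1)*(sin(y)^3 + 3*sin(y)^2 + 3*sin(y) + 1))


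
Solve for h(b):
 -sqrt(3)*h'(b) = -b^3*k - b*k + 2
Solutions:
 h(b) = C1 + sqrt(3)*b^4*k/12 + sqrt(3)*b^2*k/6 - 2*sqrt(3)*b/3


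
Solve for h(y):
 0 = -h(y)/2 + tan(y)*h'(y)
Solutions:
 h(y) = C1*sqrt(sin(y))


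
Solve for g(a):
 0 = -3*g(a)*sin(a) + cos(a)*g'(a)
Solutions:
 g(a) = C1/cos(a)^3


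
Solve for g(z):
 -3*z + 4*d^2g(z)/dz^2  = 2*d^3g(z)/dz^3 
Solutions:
 g(z) = C1 + C2*z + C3*exp(2*z) + z^3/8 + 3*z^2/16


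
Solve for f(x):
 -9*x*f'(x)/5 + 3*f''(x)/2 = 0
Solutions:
 f(x) = C1 + C2*erfi(sqrt(15)*x/5)


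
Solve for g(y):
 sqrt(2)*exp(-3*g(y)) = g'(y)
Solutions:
 g(y) = log(C1 + 3*sqrt(2)*y)/3
 g(y) = log((-3^(1/3) - 3^(5/6)*I)*(C1 + sqrt(2)*y)^(1/3)/2)
 g(y) = log((-3^(1/3) + 3^(5/6)*I)*(C1 + sqrt(2)*y)^(1/3)/2)


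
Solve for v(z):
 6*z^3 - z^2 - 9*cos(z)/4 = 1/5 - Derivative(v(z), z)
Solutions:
 v(z) = C1 - 3*z^4/2 + z^3/3 + z/5 + 9*sin(z)/4


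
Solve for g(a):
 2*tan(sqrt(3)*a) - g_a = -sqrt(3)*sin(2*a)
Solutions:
 g(a) = C1 - 2*sqrt(3)*log(cos(sqrt(3)*a))/3 - sqrt(3)*cos(2*a)/2


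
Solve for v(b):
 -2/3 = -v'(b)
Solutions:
 v(b) = C1 + 2*b/3


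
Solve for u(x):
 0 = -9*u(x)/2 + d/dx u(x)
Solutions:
 u(x) = C1*exp(9*x/2)


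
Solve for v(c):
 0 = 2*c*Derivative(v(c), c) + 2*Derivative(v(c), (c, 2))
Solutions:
 v(c) = C1 + C2*erf(sqrt(2)*c/2)


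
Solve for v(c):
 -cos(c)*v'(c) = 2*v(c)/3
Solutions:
 v(c) = C1*(sin(c) - 1)^(1/3)/(sin(c) + 1)^(1/3)


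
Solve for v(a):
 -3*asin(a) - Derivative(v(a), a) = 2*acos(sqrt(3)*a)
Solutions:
 v(a) = C1 - 2*a*acos(sqrt(3)*a) - 3*a*asin(a) + 2*sqrt(3)*sqrt(1 - 3*a^2)/3 - 3*sqrt(1 - a^2)


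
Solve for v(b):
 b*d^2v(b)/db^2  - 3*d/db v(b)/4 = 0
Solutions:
 v(b) = C1 + C2*b^(7/4)


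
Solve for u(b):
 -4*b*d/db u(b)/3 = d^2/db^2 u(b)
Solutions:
 u(b) = C1 + C2*erf(sqrt(6)*b/3)


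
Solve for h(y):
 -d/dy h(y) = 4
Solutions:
 h(y) = C1 - 4*y


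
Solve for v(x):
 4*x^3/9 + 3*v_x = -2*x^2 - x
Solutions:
 v(x) = C1 - x^4/27 - 2*x^3/9 - x^2/6


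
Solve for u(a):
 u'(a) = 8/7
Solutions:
 u(a) = C1 + 8*a/7


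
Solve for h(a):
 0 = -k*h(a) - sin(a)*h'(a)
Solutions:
 h(a) = C1*exp(k*(-log(cos(a) - 1) + log(cos(a) + 1))/2)


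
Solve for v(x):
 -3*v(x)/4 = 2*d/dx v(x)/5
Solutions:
 v(x) = C1*exp(-15*x/8)


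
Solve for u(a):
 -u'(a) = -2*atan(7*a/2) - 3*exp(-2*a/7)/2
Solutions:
 u(a) = C1 + 2*a*atan(7*a/2) - 2*log(49*a^2 + 4)/7 - 21*exp(-2*a/7)/4


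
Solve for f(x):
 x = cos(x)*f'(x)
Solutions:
 f(x) = C1 + Integral(x/cos(x), x)


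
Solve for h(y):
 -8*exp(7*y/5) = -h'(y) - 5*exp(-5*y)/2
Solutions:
 h(y) = C1 + 40*exp(7*y/5)/7 + exp(-5*y)/2


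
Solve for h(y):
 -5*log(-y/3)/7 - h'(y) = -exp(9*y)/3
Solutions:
 h(y) = C1 - 5*y*log(-y)/7 + 5*y*(1 + log(3))/7 + exp(9*y)/27


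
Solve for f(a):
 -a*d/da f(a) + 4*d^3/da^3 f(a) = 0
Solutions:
 f(a) = C1 + Integral(C2*airyai(2^(1/3)*a/2) + C3*airybi(2^(1/3)*a/2), a)


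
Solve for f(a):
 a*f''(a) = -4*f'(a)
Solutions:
 f(a) = C1 + C2/a^3


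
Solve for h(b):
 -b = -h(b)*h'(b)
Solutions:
 h(b) = -sqrt(C1 + b^2)
 h(b) = sqrt(C1 + b^2)


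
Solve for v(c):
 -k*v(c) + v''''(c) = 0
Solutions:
 v(c) = C1*exp(-c*k^(1/4)) + C2*exp(c*k^(1/4)) + C3*exp(-I*c*k^(1/4)) + C4*exp(I*c*k^(1/4))


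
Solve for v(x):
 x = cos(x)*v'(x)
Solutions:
 v(x) = C1 + Integral(x/cos(x), x)


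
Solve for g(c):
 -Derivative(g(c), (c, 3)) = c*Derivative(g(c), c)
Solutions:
 g(c) = C1 + Integral(C2*airyai(-c) + C3*airybi(-c), c)


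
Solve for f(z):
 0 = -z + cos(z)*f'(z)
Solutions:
 f(z) = C1 + Integral(z/cos(z), z)


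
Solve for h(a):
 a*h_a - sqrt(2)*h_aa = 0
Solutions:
 h(a) = C1 + C2*erfi(2^(1/4)*a/2)


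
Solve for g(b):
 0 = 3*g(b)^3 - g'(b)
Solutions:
 g(b) = -sqrt(2)*sqrt(-1/(C1 + 3*b))/2
 g(b) = sqrt(2)*sqrt(-1/(C1 + 3*b))/2


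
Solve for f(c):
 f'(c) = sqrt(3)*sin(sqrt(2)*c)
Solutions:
 f(c) = C1 - sqrt(6)*cos(sqrt(2)*c)/2


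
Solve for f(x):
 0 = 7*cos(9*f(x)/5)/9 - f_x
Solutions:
 -7*x/9 - 5*log(sin(9*f(x)/5) - 1)/18 + 5*log(sin(9*f(x)/5) + 1)/18 = C1


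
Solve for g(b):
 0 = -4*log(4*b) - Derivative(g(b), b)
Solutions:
 g(b) = C1 - 4*b*log(b) - b*log(256) + 4*b


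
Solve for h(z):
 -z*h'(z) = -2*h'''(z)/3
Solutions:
 h(z) = C1 + Integral(C2*airyai(2^(2/3)*3^(1/3)*z/2) + C3*airybi(2^(2/3)*3^(1/3)*z/2), z)


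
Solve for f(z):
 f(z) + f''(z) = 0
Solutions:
 f(z) = C1*sin(z) + C2*cos(z)


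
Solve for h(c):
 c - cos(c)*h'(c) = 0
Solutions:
 h(c) = C1 + Integral(c/cos(c), c)


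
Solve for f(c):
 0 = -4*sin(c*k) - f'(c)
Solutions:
 f(c) = C1 + 4*cos(c*k)/k


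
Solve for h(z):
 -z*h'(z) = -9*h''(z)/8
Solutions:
 h(z) = C1 + C2*erfi(2*z/3)


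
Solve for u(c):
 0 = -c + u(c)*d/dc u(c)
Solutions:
 u(c) = -sqrt(C1 + c^2)
 u(c) = sqrt(C1 + c^2)


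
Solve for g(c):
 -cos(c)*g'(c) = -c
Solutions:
 g(c) = C1 + Integral(c/cos(c), c)


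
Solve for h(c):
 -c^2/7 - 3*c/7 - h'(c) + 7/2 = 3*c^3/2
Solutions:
 h(c) = C1 - 3*c^4/8 - c^3/21 - 3*c^2/14 + 7*c/2


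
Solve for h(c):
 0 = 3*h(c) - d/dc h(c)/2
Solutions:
 h(c) = C1*exp(6*c)


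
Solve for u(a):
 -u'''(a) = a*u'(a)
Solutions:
 u(a) = C1 + Integral(C2*airyai(-a) + C3*airybi(-a), a)


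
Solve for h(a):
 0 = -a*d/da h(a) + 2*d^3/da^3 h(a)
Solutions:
 h(a) = C1 + Integral(C2*airyai(2^(2/3)*a/2) + C3*airybi(2^(2/3)*a/2), a)


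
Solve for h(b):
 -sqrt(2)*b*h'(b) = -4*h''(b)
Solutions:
 h(b) = C1 + C2*erfi(2^(3/4)*b/4)


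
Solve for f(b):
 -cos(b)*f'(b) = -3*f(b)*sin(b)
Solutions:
 f(b) = C1/cos(b)^3


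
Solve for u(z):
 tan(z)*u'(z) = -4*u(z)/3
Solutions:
 u(z) = C1/sin(z)^(4/3)


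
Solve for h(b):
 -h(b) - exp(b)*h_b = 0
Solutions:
 h(b) = C1*exp(exp(-b))


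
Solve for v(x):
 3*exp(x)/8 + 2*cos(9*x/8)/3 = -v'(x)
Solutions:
 v(x) = C1 - 3*exp(x)/8 - 16*sin(9*x/8)/27


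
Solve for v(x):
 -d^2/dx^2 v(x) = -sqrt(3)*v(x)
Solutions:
 v(x) = C1*exp(-3^(1/4)*x) + C2*exp(3^(1/4)*x)


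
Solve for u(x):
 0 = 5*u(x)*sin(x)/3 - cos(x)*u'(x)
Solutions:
 u(x) = C1/cos(x)^(5/3)


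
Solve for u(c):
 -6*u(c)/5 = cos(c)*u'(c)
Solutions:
 u(c) = C1*(sin(c) - 1)^(3/5)/(sin(c) + 1)^(3/5)


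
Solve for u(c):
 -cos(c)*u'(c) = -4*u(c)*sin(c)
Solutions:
 u(c) = C1/cos(c)^4


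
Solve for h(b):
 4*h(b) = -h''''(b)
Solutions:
 h(b) = (C1*sin(b) + C2*cos(b))*exp(-b) + (C3*sin(b) + C4*cos(b))*exp(b)


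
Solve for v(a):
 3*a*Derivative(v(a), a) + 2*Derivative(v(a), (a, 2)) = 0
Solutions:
 v(a) = C1 + C2*erf(sqrt(3)*a/2)


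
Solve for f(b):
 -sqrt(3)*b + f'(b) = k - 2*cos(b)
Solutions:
 f(b) = C1 + sqrt(3)*b^2/2 + b*k - 2*sin(b)


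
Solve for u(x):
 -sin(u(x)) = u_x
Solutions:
 u(x) = -acos((-C1 - exp(2*x))/(C1 - exp(2*x))) + 2*pi
 u(x) = acos((-C1 - exp(2*x))/(C1 - exp(2*x)))


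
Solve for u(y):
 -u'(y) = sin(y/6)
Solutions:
 u(y) = C1 + 6*cos(y/6)


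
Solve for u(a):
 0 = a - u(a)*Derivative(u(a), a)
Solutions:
 u(a) = -sqrt(C1 + a^2)
 u(a) = sqrt(C1 + a^2)


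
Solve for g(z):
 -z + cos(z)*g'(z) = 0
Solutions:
 g(z) = C1 + Integral(z/cos(z), z)


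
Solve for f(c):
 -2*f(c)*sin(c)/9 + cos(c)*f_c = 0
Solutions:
 f(c) = C1/cos(c)^(2/9)


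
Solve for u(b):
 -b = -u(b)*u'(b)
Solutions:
 u(b) = -sqrt(C1 + b^2)
 u(b) = sqrt(C1 + b^2)


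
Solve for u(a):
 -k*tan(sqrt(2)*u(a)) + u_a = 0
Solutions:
 u(a) = sqrt(2)*(pi - asin(C1*exp(sqrt(2)*a*k)))/2
 u(a) = sqrt(2)*asin(C1*exp(sqrt(2)*a*k))/2


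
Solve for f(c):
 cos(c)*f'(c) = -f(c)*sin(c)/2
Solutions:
 f(c) = C1*sqrt(cos(c))


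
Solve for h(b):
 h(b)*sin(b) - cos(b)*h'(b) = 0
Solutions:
 h(b) = C1/cos(b)


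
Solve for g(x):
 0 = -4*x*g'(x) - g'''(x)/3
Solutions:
 g(x) = C1 + Integral(C2*airyai(-12^(1/3)*x) + C3*airybi(-12^(1/3)*x), x)


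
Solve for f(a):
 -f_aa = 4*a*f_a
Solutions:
 f(a) = C1 + C2*erf(sqrt(2)*a)


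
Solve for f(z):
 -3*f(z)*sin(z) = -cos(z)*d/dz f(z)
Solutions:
 f(z) = C1/cos(z)^3


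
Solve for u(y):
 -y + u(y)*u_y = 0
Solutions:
 u(y) = -sqrt(C1 + y^2)
 u(y) = sqrt(C1 + y^2)


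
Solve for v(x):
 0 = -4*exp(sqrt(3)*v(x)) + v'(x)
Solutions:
 v(x) = sqrt(3)*(2*log(-1/(C1 + 4*x)) - log(3))/6


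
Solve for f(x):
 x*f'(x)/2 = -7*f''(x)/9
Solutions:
 f(x) = C1 + C2*erf(3*sqrt(7)*x/14)


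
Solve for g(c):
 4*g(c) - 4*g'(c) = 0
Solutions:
 g(c) = C1*exp(c)


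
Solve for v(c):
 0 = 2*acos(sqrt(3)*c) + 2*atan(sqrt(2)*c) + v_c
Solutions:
 v(c) = C1 - 2*c*acos(sqrt(3)*c) - 2*c*atan(sqrt(2)*c) + 2*sqrt(3)*sqrt(1 - 3*c^2)/3 + sqrt(2)*log(2*c^2 + 1)/2


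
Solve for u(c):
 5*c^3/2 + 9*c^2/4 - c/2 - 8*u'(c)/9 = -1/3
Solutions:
 u(c) = C1 + 45*c^4/64 + 27*c^3/32 - 9*c^2/32 + 3*c/8


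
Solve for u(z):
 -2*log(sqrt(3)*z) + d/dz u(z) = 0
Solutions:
 u(z) = C1 + 2*z*log(z) - 2*z + z*log(3)


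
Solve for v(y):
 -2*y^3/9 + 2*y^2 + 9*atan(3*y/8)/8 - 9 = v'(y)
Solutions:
 v(y) = C1 - y^4/18 + 2*y^3/3 + 9*y*atan(3*y/8)/8 - 9*y - 3*log(9*y^2 + 64)/2


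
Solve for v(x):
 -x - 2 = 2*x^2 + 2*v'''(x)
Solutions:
 v(x) = C1 + C2*x + C3*x^2 - x^5/60 - x^4/48 - x^3/6


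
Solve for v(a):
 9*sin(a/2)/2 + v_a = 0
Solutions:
 v(a) = C1 + 9*cos(a/2)


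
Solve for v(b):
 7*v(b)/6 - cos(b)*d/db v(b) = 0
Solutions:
 v(b) = C1*(sin(b) + 1)^(7/12)/(sin(b) - 1)^(7/12)


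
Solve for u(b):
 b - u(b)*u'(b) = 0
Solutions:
 u(b) = -sqrt(C1 + b^2)
 u(b) = sqrt(C1 + b^2)


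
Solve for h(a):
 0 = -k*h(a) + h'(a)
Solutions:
 h(a) = C1*exp(a*k)


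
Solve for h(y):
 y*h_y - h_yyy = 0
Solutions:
 h(y) = C1 + Integral(C2*airyai(y) + C3*airybi(y), y)


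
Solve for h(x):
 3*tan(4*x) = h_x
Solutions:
 h(x) = C1 - 3*log(cos(4*x))/4


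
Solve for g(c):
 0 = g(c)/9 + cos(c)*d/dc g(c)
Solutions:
 g(c) = C1*(sin(c) - 1)^(1/18)/(sin(c) + 1)^(1/18)


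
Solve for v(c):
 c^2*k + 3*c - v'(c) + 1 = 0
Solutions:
 v(c) = C1 + c^3*k/3 + 3*c^2/2 + c


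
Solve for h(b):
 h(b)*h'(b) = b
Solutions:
 h(b) = -sqrt(C1 + b^2)
 h(b) = sqrt(C1 + b^2)


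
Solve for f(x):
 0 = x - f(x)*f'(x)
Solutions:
 f(x) = -sqrt(C1 + x^2)
 f(x) = sqrt(C1 + x^2)


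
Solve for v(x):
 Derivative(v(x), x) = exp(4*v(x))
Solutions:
 v(x) = log(-(-1/(C1 + 4*x))^(1/4))
 v(x) = log(-1/(C1 + 4*x))/4
 v(x) = log(-I*(-1/(C1 + 4*x))^(1/4))
 v(x) = log(I*(-1/(C1 + 4*x))^(1/4))


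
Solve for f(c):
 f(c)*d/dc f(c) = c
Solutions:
 f(c) = -sqrt(C1 + c^2)
 f(c) = sqrt(C1 + c^2)


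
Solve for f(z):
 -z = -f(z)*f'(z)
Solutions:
 f(z) = -sqrt(C1 + z^2)
 f(z) = sqrt(C1 + z^2)


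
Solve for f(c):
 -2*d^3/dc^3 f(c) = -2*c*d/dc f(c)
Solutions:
 f(c) = C1 + Integral(C2*airyai(c) + C3*airybi(c), c)


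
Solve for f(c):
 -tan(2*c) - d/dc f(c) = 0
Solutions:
 f(c) = C1 + log(cos(2*c))/2


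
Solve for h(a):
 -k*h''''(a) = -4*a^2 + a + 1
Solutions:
 h(a) = C1 + C2*a + C3*a^2 + C4*a^3 + a^6/(90*k) - a^5/(120*k) - a^4/(24*k)


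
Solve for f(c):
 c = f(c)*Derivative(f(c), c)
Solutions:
 f(c) = -sqrt(C1 + c^2)
 f(c) = sqrt(C1 + c^2)


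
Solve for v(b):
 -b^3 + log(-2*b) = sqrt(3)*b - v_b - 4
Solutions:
 v(b) = C1 + b^4/4 + sqrt(3)*b^2/2 - b*log(-b) + b*(-3 - log(2))


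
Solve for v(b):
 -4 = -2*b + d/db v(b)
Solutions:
 v(b) = C1 + b^2 - 4*b


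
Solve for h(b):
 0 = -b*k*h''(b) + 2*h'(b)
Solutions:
 h(b) = C1 + b^(((re(k) + 2)*re(k) + im(k)^2)/(re(k)^2 + im(k)^2))*(C2*sin(2*log(b)*Abs(im(k))/(re(k)^2 + im(k)^2)) + C3*cos(2*log(b)*im(k)/(re(k)^2 + im(k)^2)))


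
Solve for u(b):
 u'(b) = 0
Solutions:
 u(b) = C1


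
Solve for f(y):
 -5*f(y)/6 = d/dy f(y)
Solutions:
 f(y) = C1*exp(-5*y/6)


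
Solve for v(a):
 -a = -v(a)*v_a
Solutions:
 v(a) = -sqrt(C1 + a^2)
 v(a) = sqrt(C1 + a^2)


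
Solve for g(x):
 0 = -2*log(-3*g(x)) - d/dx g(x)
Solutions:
 Integral(1/(log(-_y) + log(3)), (_y, g(x)))/2 = C1 - x


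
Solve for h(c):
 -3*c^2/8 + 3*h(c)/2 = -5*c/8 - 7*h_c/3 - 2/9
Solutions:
 h(c) = C1*exp(-9*c/14) + c^2/4 - 43*c/36 + 277/162


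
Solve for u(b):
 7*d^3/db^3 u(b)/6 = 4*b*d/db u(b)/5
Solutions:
 u(b) = C1 + Integral(C2*airyai(2*3^(1/3)*35^(2/3)*b/35) + C3*airybi(2*3^(1/3)*35^(2/3)*b/35), b)


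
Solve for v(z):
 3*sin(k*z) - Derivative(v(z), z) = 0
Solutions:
 v(z) = C1 - 3*cos(k*z)/k


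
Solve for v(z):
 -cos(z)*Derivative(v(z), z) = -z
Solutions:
 v(z) = C1 + Integral(z/cos(z), z)


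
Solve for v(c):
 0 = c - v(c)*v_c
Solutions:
 v(c) = -sqrt(C1 + c^2)
 v(c) = sqrt(C1 + c^2)


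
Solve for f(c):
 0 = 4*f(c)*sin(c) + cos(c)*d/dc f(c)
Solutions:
 f(c) = C1*cos(c)^4


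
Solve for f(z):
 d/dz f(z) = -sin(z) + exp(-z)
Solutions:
 f(z) = C1 + cos(z) - exp(-z)


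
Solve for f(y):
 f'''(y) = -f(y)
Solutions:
 f(y) = C3*exp(-y) + (C1*sin(sqrt(3)*y/2) + C2*cos(sqrt(3)*y/2))*exp(y/2)


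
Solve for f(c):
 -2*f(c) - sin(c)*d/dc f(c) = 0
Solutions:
 f(c) = C1*(cos(c) + 1)/(cos(c) - 1)


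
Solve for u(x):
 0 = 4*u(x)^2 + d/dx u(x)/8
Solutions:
 u(x) = 1/(C1 + 32*x)


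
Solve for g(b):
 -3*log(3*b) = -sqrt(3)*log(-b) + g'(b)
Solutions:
 g(b) = C1 - b*(3 - sqrt(3))*log(b) + b*(-3*log(3) - sqrt(3) + 3 + sqrt(3)*I*pi)


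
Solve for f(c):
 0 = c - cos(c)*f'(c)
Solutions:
 f(c) = C1 + Integral(c/cos(c), c)


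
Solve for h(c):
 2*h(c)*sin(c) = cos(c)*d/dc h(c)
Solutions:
 h(c) = C1/cos(c)^2


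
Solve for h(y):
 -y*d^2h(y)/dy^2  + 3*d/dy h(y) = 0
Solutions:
 h(y) = C1 + C2*y^4


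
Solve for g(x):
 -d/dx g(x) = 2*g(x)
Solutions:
 g(x) = C1*exp(-2*x)


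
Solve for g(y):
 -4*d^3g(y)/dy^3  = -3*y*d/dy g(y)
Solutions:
 g(y) = C1 + Integral(C2*airyai(6^(1/3)*y/2) + C3*airybi(6^(1/3)*y/2), y)


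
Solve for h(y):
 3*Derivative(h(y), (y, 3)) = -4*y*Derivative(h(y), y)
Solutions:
 h(y) = C1 + Integral(C2*airyai(-6^(2/3)*y/3) + C3*airybi(-6^(2/3)*y/3), y)


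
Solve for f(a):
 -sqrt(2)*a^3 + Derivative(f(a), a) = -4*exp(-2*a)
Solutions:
 f(a) = C1 + sqrt(2)*a^4/4 + 2*exp(-2*a)


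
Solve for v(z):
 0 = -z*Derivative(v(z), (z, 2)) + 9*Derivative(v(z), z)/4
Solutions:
 v(z) = C1 + C2*z^(13/4)


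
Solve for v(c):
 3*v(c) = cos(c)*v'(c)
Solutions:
 v(c) = C1*(sin(c) + 1)^(3/2)/(sin(c) - 1)^(3/2)


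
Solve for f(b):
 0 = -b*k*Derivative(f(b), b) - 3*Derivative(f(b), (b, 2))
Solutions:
 f(b) = Piecewise((-sqrt(6)*sqrt(pi)*C1*erf(sqrt(6)*b*sqrt(k)/6)/(2*sqrt(k)) - C2, (k > 0) | (k < 0)), (-C1*b - C2, True))


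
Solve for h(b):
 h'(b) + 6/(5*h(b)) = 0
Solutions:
 h(b) = -sqrt(C1 - 60*b)/5
 h(b) = sqrt(C1 - 60*b)/5


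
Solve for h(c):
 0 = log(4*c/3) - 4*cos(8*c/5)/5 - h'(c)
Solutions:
 h(c) = C1 + c*log(c) - c*log(3) - c + 2*c*log(2) - sin(8*c/5)/2


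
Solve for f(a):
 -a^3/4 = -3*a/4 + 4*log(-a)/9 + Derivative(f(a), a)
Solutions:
 f(a) = C1 - a^4/16 + 3*a^2/8 - 4*a*log(-a)/9 + 4*a/9


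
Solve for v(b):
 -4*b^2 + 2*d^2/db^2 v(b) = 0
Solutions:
 v(b) = C1 + C2*b + b^4/6


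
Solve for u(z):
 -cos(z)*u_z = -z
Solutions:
 u(z) = C1 + Integral(z/cos(z), z)


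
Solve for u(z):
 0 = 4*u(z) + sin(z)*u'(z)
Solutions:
 u(z) = C1*(cos(z)^2 + 2*cos(z) + 1)/(cos(z)^2 - 2*cos(z) + 1)


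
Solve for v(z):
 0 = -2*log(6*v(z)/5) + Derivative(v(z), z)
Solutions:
 Integral(1/(-log(_y) - log(6) + log(5)), (_y, v(z)))/2 = C1 - z


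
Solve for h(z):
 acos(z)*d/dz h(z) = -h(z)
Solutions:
 h(z) = C1*exp(-Integral(1/acos(z), z))


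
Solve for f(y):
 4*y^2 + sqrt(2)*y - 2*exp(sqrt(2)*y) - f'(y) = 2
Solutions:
 f(y) = C1 + 4*y^3/3 + sqrt(2)*y^2/2 - 2*y - sqrt(2)*exp(sqrt(2)*y)


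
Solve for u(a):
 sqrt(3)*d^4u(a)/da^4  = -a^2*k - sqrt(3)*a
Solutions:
 u(a) = C1 + C2*a + C3*a^2 + C4*a^3 - sqrt(3)*a^6*k/1080 - a^5/120


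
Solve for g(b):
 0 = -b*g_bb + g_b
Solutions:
 g(b) = C1 + C2*b^2


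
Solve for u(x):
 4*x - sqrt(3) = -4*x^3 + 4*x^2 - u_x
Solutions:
 u(x) = C1 - x^4 + 4*x^3/3 - 2*x^2 + sqrt(3)*x


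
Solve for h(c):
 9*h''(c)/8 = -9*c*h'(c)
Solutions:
 h(c) = C1 + C2*erf(2*c)


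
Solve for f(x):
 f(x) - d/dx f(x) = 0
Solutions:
 f(x) = C1*exp(x)


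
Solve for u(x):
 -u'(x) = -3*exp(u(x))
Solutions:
 u(x) = log(-1/(C1 + 3*x))


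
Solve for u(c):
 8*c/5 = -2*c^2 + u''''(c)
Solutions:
 u(c) = C1 + C2*c + C3*c^2 + C4*c^3 + c^6/180 + c^5/75


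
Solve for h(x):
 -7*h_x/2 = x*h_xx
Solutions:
 h(x) = C1 + C2/x^(5/2)


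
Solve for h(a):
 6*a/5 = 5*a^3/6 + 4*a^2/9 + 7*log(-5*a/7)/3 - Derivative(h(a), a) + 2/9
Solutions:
 h(a) = C1 + 5*a^4/24 + 4*a^3/27 - 3*a^2/5 + 7*a*log(-a)/3 + a*(-21*log(7) - 19 + 21*log(5))/9


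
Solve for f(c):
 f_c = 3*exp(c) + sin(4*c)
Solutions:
 f(c) = C1 + 3*exp(c) - cos(4*c)/4


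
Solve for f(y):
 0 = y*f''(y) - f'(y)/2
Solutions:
 f(y) = C1 + C2*y^(3/2)


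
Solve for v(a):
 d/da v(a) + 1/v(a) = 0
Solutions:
 v(a) = -sqrt(C1 - 2*a)
 v(a) = sqrt(C1 - 2*a)


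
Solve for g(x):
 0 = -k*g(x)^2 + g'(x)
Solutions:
 g(x) = -1/(C1 + k*x)


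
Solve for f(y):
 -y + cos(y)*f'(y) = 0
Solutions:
 f(y) = C1 + Integral(y/cos(y), y)


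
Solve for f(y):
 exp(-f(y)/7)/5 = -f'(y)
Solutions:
 f(y) = 7*log(C1 - y/35)


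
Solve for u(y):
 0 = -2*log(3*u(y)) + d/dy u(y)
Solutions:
 -Integral(1/(log(_y) + log(3)), (_y, u(y)))/2 = C1 - y


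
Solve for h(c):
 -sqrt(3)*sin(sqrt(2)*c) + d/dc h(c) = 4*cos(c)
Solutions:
 h(c) = C1 + 4*sin(c) - sqrt(6)*cos(sqrt(2)*c)/2


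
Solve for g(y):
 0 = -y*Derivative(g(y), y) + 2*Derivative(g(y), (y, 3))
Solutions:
 g(y) = C1 + Integral(C2*airyai(2^(2/3)*y/2) + C3*airybi(2^(2/3)*y/2), y)


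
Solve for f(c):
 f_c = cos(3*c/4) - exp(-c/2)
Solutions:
 f(c) = C1 + 4*sin(3*c/4)/3 + 2*exp(-c/2)


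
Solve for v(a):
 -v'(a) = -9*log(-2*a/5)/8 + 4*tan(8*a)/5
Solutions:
 v(a) = C1 + 9*a*log(-a)/8 - 9*a*log(5)/8 - 9*a/8 + 9*a*log(2)/8 + log(cos(8*a))/10


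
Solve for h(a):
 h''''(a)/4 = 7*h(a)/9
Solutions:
 h(a) = C1*exp(-sqrt(6)*7^(1/4)*a/3) + C2*exp(sqrt(6)*7^(1/4)*a/3) + C3*sin(sqrt(6)*7^(1/4)*a/3) + C4*cos(sqrt(6)*7^(1/4)*a/3)


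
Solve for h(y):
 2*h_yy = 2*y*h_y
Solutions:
 h(y) = C1 + C2*erfi(sqrt(2)*y/2)


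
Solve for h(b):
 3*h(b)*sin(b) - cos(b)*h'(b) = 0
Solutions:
 h(b) = C1/cos(b)^3


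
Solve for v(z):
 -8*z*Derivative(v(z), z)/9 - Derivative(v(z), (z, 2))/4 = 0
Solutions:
 v(z) = C1 + C2*erf(4*z/3)


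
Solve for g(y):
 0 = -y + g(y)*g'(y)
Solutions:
 g(y) = -sqrt(C1 + y^2)
 g(y) = sqrt(C1 + y^2)


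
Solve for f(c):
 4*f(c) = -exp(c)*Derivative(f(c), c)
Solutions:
 f(c) = C1*exp(4*exp(-c))


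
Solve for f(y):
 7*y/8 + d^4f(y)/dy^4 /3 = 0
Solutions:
 f(y) = C1 + C2*y + C3*y^2 + C4*y^3 - 7*y^5/320


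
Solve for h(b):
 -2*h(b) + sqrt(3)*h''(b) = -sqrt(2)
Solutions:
 h(b) = C1*exp(-sqrt(2)*3^(3/4)*b/3) + C2*exp(sqrt(2)*3^(3/4)*b/3) + sqrt(2)/2


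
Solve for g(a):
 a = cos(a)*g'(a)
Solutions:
 g(a) = C1 + Integral(a/cos(a), a)


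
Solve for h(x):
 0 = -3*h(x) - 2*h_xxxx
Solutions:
 h(x) = (C1*sin(6^(1/4)*x/2) + C2*cos(6^(1/4)*x/2))*exp(-6^(1/4)*x/2) + (C3*sin(6^(1/4)*x/2) + C4*cos(6^(1/4)*x/2))*exp(6^(1/4)*x/2)


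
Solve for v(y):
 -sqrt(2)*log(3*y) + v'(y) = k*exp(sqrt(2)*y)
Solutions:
 v(y) = C1 + sqrt(2)*k*exp(sqrt(2)*y)/2 + sqrt(2)*y*log(y) + sqrt(2)*y*(-1 + log(3))


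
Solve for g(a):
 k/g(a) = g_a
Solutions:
 g(a) = -sqrt(C1 + 2*a*k)
 g(a) = sqrt(C1 + 2*a*k)


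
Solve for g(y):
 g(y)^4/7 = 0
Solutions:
 g(y) = 0


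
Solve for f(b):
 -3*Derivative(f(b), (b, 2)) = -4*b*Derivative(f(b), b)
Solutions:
 f(b) = C1 + C2*erfi(sqrt(6)*b/3)


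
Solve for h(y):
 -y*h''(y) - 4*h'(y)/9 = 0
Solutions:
 h(y) = C1 + C2*y^(5/9)


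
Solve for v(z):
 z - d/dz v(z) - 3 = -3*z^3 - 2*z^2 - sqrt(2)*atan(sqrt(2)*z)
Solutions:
 v(z) = C1 + 3*z^4/4 + 2*z^3/3 + z^2/2 - 3*z + sqrt(2)*(z*atan(sqrt(2)*z) - sqrt(2)*log(2*z^2 + 1)/4)


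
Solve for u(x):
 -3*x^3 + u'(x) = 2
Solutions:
 u(x) = C1 + 3*x^4/4 + 2*x


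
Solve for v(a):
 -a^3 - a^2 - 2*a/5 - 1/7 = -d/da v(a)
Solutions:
 v(a) = C1 + a^4/4 + a^3/3 + a^2/5 + a/7


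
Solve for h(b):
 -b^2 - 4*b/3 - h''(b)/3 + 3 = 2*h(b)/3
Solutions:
 h(b) = C1*sin(sqrt(2)*b) + C2*cos(sqrt(2)*b) - 3*b^2/2 - 2*b + 6


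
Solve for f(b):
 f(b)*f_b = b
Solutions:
 f(b) = -sqrt(C1 + b^2)
 f(b) = sqrt(C1 + b^2)


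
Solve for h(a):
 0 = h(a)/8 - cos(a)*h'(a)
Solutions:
 h(a) = C1*(sin(a) + 1)^(1/16)/(sin(a) - 1)^(1/16)


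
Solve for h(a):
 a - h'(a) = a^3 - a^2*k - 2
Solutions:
 h(a) = C1 - a^4/4 + a^3*k/3 + a^2/2 + 2*a


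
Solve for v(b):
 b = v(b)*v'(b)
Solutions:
 v(b) = -sqrt(C1 + b^2)
 v(b) = sqrt(C1 + b^2)


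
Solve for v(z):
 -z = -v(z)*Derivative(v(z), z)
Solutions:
 v(z) = -sqrt(C1 + z^2)
 v(z) = sqrt(C1 + z^2)


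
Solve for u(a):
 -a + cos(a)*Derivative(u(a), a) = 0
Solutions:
 u(a) = C1 + Integral(a/cos(a), a)


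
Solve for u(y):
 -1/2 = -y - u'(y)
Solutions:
 u(y) = C1 - y^2/2 + y/2


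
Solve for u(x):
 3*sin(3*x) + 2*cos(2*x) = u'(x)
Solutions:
 u(x) = C1 + sin(2*x) - cos(3*x)


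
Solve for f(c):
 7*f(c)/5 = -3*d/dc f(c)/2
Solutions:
 f(c) = C1*exp(-14*c/15)


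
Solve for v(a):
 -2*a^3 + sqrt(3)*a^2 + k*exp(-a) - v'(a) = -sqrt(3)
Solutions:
 v(a) = C1 - a^4/2 + sqrt(3)*a^3/3 + sqrt(3)*a - k*exp(-a)


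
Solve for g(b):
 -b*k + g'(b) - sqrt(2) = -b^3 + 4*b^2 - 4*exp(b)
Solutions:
 g(b) = C1 - b^4/4 + 4*b^3/3 + b^2*k/2 + sqrt(2)*b - 4*exp(b)


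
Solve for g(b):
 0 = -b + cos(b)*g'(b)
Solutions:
 g(b) = C1 + Integral(b/cos(b), b)


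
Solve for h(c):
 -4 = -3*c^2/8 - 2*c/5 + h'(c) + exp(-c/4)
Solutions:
 h(c) = C1 + c^3/8 + c^2/5 - 4*c + 4*exp(-c/4)


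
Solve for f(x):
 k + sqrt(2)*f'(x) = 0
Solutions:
 f(x) = C1 - sqrt(2)*k*x/2


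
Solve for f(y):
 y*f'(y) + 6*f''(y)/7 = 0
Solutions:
 f(y) = C1 + C2*erf(sqrt(21)*y/6)


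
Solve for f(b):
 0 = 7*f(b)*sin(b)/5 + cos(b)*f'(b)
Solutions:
 f(b) = C1*cos(b)^(7/5)


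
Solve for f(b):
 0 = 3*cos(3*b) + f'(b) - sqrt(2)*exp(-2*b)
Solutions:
 f(b) = C1 - sin(3*b) - sqrt(2)*exp(-2*b)/2


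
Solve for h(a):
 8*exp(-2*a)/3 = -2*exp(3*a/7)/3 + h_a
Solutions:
 h(a) = C1 + 14*exp(3*a/7)/9 - 4*exp(-2*a)/3


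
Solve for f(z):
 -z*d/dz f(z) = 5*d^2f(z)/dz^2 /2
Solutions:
 f(z) = C1 + C2*erf(sqrt(5)*z/5)


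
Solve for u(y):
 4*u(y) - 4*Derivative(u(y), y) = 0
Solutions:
 u(y) = C1*exp(y)


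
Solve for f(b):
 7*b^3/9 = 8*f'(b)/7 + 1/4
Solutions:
 f(b) = C1 + 49*b^4/288 - 7*b/32


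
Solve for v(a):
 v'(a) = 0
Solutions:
 v(a) = C1


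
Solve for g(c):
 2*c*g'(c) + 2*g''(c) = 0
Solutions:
 g(c) = C1 + C2*erf(sqrt(2)*c/2)


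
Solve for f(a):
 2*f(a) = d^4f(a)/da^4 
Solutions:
 f(a) = C1*exp(-2^(1/4)*a) + C2*exp(2^(1/4)*a) + C3*sin(2^(1/4)*a) + C4*cos(2^(1/4)*a)


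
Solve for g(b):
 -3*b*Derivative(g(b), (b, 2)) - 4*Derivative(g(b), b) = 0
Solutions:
 g(b) = C1 + C2/b^(1/3)


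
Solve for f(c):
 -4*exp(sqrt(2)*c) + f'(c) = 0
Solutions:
 f(c) = C1 + 2*sqrt(2)*exp(sqrt(2)*c)


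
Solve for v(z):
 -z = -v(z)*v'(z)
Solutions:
 v(z) = -sqrt(C1 + z^2)
 v(z) = sqrt(C1 + z^2)


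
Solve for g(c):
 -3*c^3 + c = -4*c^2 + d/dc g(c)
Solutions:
 g(c) = C1 - 3*c^4/4 + 4*c^3/3 + c^2/2


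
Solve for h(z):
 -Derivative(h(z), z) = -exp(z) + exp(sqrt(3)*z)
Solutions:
 h(z) = C1 + exp(z) - sqrt(3)*exp(sqrt(3)*z)/3


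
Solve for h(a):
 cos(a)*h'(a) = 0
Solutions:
 h(a) = C1


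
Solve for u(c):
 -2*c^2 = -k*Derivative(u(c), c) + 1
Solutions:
 u(c) = C1 + 2*c^3/(3*k) + c/k


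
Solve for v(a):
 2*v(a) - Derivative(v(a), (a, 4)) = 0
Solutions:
 v(a) = C1*exp(-2^(1/4)*a) + C2*exp(2^(1/4)*a) + C3*sin(2^(1/4)*a) + C4*cos(2^(1/4)*a)


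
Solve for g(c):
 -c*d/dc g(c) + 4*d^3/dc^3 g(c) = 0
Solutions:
 g(c) = C1 + Integral(C2*airyai(2^(1/3)*c/2) + C3*airybi(2^(1/3)*c/2), c)


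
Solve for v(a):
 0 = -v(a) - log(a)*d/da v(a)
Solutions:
 v(a) = C1*exp(-li(a))


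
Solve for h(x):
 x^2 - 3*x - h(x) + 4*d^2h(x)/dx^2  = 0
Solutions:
 h(x) = C1*exp(-x/2) + C2*exp(x/2) + x^2 - 3*x + 8


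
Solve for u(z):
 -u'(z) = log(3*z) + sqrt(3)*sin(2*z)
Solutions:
 u(z) = C1 - z*log(z) - z*log(3) + z + sqrt(3)*cos(2*z)/2


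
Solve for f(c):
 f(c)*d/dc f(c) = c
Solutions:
 f(c) = -sqrt(C1 + c^2)
 f(c) = sqrt(C1 + c^2)


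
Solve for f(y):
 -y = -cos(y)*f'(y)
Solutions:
 f(y) = C1 + Integral(y/cos(y), y)


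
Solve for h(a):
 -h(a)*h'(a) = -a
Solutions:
 h(a) = -sqrt(C1 + a^2)
 h(a) = sqrt(C1 + a^2)


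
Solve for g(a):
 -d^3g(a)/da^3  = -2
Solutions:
 g(a) = C1 + C2*a + C3*a^2 + a^3/3


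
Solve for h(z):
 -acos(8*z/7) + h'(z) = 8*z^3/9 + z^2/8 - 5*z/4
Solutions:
 h(z) = C1 + 2*z^4/9 + z^3/24 - 5*z^2/8 + z*acos(8*z/7) - sqrt(49 - 64*z^2)/8


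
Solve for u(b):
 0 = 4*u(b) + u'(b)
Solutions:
 u(b) = C1*exp(-4*b)


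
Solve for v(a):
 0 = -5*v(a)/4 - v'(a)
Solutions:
 v(a) = C1*exp(-5*a/4)


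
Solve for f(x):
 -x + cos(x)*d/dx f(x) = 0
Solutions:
 f(x) = C1 + Integral(x/cos(x), x)


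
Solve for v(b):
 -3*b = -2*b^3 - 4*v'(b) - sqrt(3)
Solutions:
 v(b) = C1 - b^4/8 + 3*b^2/8 - sqrt(3)*b/4


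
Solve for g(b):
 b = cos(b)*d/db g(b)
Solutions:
 g(b) = C1 + Integral(b/cos(b), b)


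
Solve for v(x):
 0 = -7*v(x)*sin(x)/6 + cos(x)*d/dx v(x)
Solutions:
 v(x) = C1/cos(x)^(7/6)
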